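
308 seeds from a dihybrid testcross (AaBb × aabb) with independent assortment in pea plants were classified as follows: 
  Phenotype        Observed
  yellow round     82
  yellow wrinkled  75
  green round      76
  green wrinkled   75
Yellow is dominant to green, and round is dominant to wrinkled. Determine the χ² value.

0.442

A dihybrid testcross with independent assortment gives a 1:1:1:1 ratio.
The 1:1:1:1 ratio has 4 parts, so with N = 308 the expected counts are:
  yellow round: 308 × 1/4 = 77
  yellow wrinkled: 308 × 1/4 = 77
  green round: 308 × 1/4 = 77
  green wrinkled: 308 × 1/4 = 77
χ² = Σ (O − E)² / E
  yellow round: (82 − 77)² / 77 = 0.3247
  yellow wrinkled: (75 − 77)² / 77 = 0.0519
  green round: (76 − 77)² / 77 = 0.0130
  green wrinkled: (75 − 77)² / 77 = 0.0519
χ² = 0.3247 + 0.0519 + 0.0130 + 0.0519 = 0.4415 ≈ 0.442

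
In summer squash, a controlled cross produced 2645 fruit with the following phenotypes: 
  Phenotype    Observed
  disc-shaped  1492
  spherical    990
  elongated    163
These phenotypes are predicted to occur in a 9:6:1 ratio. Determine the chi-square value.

0.048

The 9:6:1 ratio has 16 parts, so with N = 2645 the expected counts are:
  disc-shaped: 2645 × 9/16 = 1487.8125
  spherical: 2645 × 6/16 = 991.875
  elongated: 2645 × 1/16 = 165.3125
χ² = Σ (O − E)² / E
  disc-shaped: (1492 − 1487.8125)² / 1487.8125 = 0.0118
  spherical: (990 − 991.875)² / 991.875 = 0.0035
  elongated: (163 − 165.3125)² / 165.3125 = 0.0323
χ² = 0.0118 + 0.0035 + 0.0323 = 0.0476 ≈ 0.048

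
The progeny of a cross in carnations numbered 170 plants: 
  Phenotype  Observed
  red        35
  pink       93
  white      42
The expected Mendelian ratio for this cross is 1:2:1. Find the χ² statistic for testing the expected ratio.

2.082

The 1:2:1 ratio has 4 parts, so with N = 170 the expected counts are:
  red: 170 × 1/4 = 42.5
  pink: 170 × 2/4 = 85
  white: 170 × 1/4 = 42.5
χ² = Σ (O − E)² / E
  red: (35 − 42.5)² / 42.5 = 1.3235
  pink: (93 − 85)² / 85 = 0.7529
  white: (42 − 42.5)² / 42.5 = 0.0059
χ² = 1.3235 + 0.7529 + 0.0059 = 2.0823 ≈ 2.082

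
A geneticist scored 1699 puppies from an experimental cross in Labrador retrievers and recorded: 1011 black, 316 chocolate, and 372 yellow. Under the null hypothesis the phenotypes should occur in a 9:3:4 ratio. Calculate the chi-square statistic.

Total ratio parts = 16. Expected numbers out of 1699:
  black: 1699 × 9/16 = 955.6875
  chocolate: 1699 × 3/16 = 318.5625
  yellow: 1699 × 4/16 = 424.75
χ² = Σ (O − E)² / E
  black: (1011 − 955.6875)² / 955.6875 = 3.2013
  chocolate: (316 − 318.5625)² / 318.5625 = 0.0206
  yellow: (372 − 424.75)² / 424.75 = 6.5511
χ² = 3.2013 + 0.0206 + 6.5511 = 9.773

9.773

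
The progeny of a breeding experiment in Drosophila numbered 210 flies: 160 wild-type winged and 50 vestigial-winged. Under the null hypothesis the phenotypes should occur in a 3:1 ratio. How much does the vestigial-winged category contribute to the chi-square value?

Under the 3:1 hypothesis (Σ ratio = 4, N = 210):
  wild-type winged: 210 × 3/4 = 157.5
  vestigial-winged: 210 × 1/4 = 52.5
Contribution of vestigial-winged: (50 − 52.5)² / 52.5 = 0.1190

0.119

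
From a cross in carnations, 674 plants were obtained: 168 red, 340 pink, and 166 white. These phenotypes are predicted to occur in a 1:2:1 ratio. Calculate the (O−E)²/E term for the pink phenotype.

Expected counts for N = 674 under a 1:2:1 ratio (total parts = 4):
  red: 674 × 1/4 = 168.5
  pink: 674 × 2/4 = 337
  white: 674 × 1/4 = 168.5
Contribution of pink: (340 − 337)² / 337 = 0.0267

0.027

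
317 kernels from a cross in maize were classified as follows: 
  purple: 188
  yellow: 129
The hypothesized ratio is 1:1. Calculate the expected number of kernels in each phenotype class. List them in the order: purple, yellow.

158.5, 158.5

Under the 1:1 hypothesis (Σ ratio = 2, N = 317):
  purple: 317 × 1/2 = 158.5
  yellow: 317 × 1/2 = 158.5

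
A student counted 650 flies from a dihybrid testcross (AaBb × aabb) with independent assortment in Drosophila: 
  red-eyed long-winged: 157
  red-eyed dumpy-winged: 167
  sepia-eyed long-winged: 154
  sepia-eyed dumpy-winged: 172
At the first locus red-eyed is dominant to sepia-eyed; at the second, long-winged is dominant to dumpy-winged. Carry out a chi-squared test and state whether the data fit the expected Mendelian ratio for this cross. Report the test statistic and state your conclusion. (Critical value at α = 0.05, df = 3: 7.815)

1.311; consistent

A dihybrid testcross with independent assortment gives a 1:1:1:1 ratio.
The 1:1:1:1 ratio has 4 parts, so with N = 650 the expected counts are:
  red-eyed long-winged: 650 × 1/4 = 162.5
  red-eyed dumpy-winged: 650 × 1/4 = 162.5
  sepia-eyed long-winged: 650 × 1/4 = 162.5
  sepia-eyed dumpy-winged: 650 × 1/4 = 162.5
χ² = Σ (O − E)² / E
  red-eyed long-winged: (157 − 162.5)² / 162.5 = 0.1862
  red-eyed dumpy-winged: (167 − 162.5)² / 162.5 = 0.1246
  sepia-eyed long-winged: (154 − 162.5)² / 162.5 = 0.4446
  sepia-eyed dumpy-winged: (172 − 162.5)² / 162.5 = 0.5554
χ² = 0.1862 + 0.1246 + 0.4446 + 0.5554 = 1.3108 ≈ 1.311
Degrees of freedom = 4 − 1 = 3; critical value at α = 0.05 is 7.815.
Since 1.311 < 7.815, we fail to reject the null hypothesis — the data are consistent with the 1:1:1:1 ratio.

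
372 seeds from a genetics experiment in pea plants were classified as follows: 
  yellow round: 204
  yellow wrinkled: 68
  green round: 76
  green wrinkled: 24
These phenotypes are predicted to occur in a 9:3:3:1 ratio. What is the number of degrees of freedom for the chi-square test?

A goodness-of-fit test with 4 phenotype classes has df = 4 − 1 = 3.

3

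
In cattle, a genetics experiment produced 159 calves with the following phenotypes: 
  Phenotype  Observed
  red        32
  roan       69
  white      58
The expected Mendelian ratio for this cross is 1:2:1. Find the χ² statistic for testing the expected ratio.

Under the 1:2:1 hypothesis (Σ ratio = 4, N = 159):
  red: 159 × 1/4 = 39.75
  roan: 159 × 2/4 = 79.5
  white: 159 × 1/4 = 39.75
χ² = Σ (O − E)² / E
  red: (32 − 39.75)² / 39.75 = 1.5110
  roan: (69 − 79.5)² / 79.5 = 1.3868
  white: (58 − 39.75)² / 39.75 = 8.3789
χ² = 1.5110 + 1.3868 + 8.3789 = 11.2767 ≈ 11.277

11.277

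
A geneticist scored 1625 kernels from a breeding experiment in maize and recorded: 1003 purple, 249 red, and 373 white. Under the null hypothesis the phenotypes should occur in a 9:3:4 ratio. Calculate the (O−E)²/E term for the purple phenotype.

8.654

Under the 9:3:4 hypothesis (Σ ratio = 16, N = 1625):
  purple: 1625 × 9/16 = 914.0625
  red: 1625 × 3/16 = 304.6875
  white: 1625 × 4/16 = 406.25
Contribution of purple: (1003 − 914.0625)² / 914.0625 = 8.6535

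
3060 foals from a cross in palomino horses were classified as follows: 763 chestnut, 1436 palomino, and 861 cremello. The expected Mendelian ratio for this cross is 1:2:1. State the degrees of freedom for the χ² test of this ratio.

2

A goodness-of-fit test with 3 phenotype classes has df = 3 − 1 = 2.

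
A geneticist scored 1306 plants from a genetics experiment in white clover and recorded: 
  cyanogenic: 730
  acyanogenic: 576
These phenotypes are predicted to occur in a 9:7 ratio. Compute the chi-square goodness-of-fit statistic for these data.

0.067

The 9:7 ratio has 16 parts, so with N = 1306 the expected counts are:
  cyanogenic: 1306 × 9/16 = 734.625
  acyanogenic: 1306 × 7/16 = 571.375
χ² = Σ (O − E)² / E
  cyanogenic: (730 − 734.625)² / 734.625 = 0.0291
  acyanogenic: (576 − 571.375)² / 571.375 = 0.0374
χ² = 0.0291 + 0.0374 = 0.0665 ≈ 0.067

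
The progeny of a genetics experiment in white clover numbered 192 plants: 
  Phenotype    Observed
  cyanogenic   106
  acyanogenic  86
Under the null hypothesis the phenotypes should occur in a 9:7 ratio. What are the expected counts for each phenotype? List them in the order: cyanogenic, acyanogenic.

The 9:7 ratio has 16 parts, so with N = 192 the expected counts are:
  cyanogenic: 192 × 9/16 = 108
  acyanogenic: 192 × 7/16 = 84

108, 84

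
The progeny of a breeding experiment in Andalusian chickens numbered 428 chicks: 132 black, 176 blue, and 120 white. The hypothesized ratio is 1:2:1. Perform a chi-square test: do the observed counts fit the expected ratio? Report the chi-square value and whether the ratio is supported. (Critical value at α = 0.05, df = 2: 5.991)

Total ratio parts = 4. Expected numbers out of 428:
  black: 428 × 1/4 = 107
  blue: 428 × 2/4 = 214
  white: 428 × 1/4 = 107
χ² = Σ (O − E)² / E
  black: (132 − 107)² / 107 = 5.8411
  blue: (176 − 214)² / 214 = 6.7477
  white: (120 − 107)² / 107 = 1.5794
χ² = 5.8411 + 6.7477 + 1.5794 = 14.1682 ≈ 14.168
Degrees of freedom = 3 − 1 = 2; critical value at α = 0.05 is 5.991.
Since 14.168 > 5.991, we reject the null hypothesis — the data do not fit the 1:2:1 ratio.

14.168; not consistent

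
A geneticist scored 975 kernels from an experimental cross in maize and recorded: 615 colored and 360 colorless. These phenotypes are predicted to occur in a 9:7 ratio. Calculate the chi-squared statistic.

Total ratio parts = 16. Expected numbers out of 975:
  colored: 975 × 9/16 = 548.4375
  colorless: 975 × 7/16 = 426.5625
χ² = Σ (O − E)² / E
  colored: (615 − 548.4375)² / 548.4375 = 8.0785
  colorless: (360 − 426.5625)² / 426.5625 = 10.3867
χ² = 8.0785 + 10.3867 = 18.4652 ≈ 18.465

18.465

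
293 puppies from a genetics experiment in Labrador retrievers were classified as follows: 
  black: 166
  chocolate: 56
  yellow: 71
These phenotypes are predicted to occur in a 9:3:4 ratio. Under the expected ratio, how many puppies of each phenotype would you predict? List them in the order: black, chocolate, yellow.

164.8125, 54.9375, 73.25

Total ratio parts = 16. Expected numbers out of 293:
  black: 293 × 9/16 = 164.8125
  chocolate: 293 × 3/16 = 54.9375
  yellow: 293 × 4/16 = 73.25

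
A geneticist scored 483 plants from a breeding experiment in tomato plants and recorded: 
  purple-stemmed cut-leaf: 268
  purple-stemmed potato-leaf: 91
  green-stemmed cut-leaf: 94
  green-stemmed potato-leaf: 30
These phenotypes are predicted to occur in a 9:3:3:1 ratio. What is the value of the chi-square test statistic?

0.184

Expected counts for N = 483 under a 9:3:3:1 ratio (total parts = 16):
  purple-stemmed cut-leaf: 483 × 9/16 = 271.6875
  purple-stemmed potato-leaf: 483 × 3/16 = 90.5625
  green-stemmed cut-leaf: 483 × 3/16 = 90.5625
  green-stemmed potato-leaf: 483 × 1/16 = 30.1875
χ² = Σ (O − E)² / E
  purple-stemmed cut-leaf: (268 − 271.6875)² / 271.6875 = 0.0500
  purple-stemmed potato-leaf: (91 − 90.5625)² / 90.5625 = 0.0021
  green-stemmed cut-leaf: (94 − 90.5625)² / 90.5625 = 0.1305
  green-stemmed potato-leaf: (30 − 30.1875)² / 30.1875 = 0.0012
χ² = 0.0500 + 0.0021 + 0.1305 + 0.0012 = 0.1838 ≈ 0.184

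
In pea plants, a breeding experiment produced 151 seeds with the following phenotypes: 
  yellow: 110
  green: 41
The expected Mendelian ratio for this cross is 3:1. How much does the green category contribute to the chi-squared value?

The 3:1 ratio has 4 parts, so with N = 151 the expected counts are:
  yellow: 151 × 3/4 = 113.25
  green: 151 × 1/4 = 37.75
Contribution of green: (41 − 37.75)² / 37.75 = 0.2798

0.280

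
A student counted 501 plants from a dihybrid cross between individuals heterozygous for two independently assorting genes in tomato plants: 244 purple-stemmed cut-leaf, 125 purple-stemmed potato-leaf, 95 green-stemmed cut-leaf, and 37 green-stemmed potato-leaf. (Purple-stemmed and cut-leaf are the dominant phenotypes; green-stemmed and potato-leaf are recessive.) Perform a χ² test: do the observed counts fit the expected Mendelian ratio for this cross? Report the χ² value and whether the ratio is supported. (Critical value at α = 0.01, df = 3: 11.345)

A dihybrid F₂ with independent assortment and complete dominance at both loci gives a 9:3:3:1 phenotypic ratio.
The 9:3:3:1 ratio has 16 parts, so with N = 501 the expected counts are:
  purple-stemmed cut-leaf: 501 × 9/16 = 281.8125
  purple-stemmed potato-leaf: 501 × 3/16 = 93.9375
  green-stemmed cut-leaf: 501 × 3/16 = 93.9375
  green-stemmed potato-leaf: 501 × 1/16 = 31.3125
χ² = Σ (O − E)² / E
  purple-stemmed cut-leaf: (244 − 281.8125)² / 281.8125 = 5.0735
  purple-stemmed potato-leaf: (125 − 93.9375)² / 93.9375 = 10.2715
  green-stemmed cut-leaf: (95 − 93.9375)² / 93.9375 = 0.0120
  green-stemmed potato-leaf: (37 − 31.3125)² / 31.3125 = 1.0331
χ² = 5.0735 + 10.2715 + 0.0120 + 1.0331 = 16.3901 ≈ 16.390
Degrees of freedom = 4 − 1 = 3; critical value at α = 0.01 is 11.345.
Since 16.390 > 11.345, we reject the null hypothesis — the data do not fit the 9:3:3:1 ratio.

16.390; not consistent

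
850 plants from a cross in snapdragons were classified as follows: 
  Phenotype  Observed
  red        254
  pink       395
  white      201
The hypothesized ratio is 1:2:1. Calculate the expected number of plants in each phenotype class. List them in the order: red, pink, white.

212.5, 425, 212.5

Under the 1:2:1 hypothesis (Σ ratio = 4, N = 850):
  red: 850 × 1/4 = 212.5
  pink: 850 × 2/4 = 425
  white: 850 × 1/4 = 212.5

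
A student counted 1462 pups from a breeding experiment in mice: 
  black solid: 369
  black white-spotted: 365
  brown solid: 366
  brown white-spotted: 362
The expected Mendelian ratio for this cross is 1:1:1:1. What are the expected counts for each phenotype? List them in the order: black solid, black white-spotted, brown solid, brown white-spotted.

365.5, 365.5, 365.5, 365.5

The 1:1:1:1 ratio has 4 parts, so with N = 1462 the expected counts are:
  black solid: 1462 × 1/4 = 365.5
  black white-spotted: 1462 × 1/4 = 365.5
  brown solid: 1462 × 1/4 = 365.5
  brown white-spotted: 1462 × 1/4 = 365.5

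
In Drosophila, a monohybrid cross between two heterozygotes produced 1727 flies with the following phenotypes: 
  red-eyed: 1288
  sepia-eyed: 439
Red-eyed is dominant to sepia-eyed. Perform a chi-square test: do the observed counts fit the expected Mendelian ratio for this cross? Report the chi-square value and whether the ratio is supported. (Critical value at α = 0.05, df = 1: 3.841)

0.162; consistent

For a monohybrid cross between heterozygotes with complete dominance, the expected phenotypic ratio is 3:1.
Under the 3:1 hypothesis (Σ ratio = 4, N = 1727):
  red-eyed: 1727 × 3/4 = 1295.25
  sepia-eyed: 1727 × 1/4 = 431.75
χ² = Σ (O − E)² / E
  red-eyed: (1288 − 1295.25)² / 1295.25 = 0.0406
  sepia-eyed: (439 − 431.75)² / 431.75 = 0.1217
χ² = 0.0406 + 0.1217 = 0.1623 ≈ 0.162
Degrees of freedom = 2 − 1 = 1; critical value at α = 0.05 is 3.841.
Since 0.162 < 3.841, we fail to reject the null hypothesis — the data are consistent with the 3:1 ratio.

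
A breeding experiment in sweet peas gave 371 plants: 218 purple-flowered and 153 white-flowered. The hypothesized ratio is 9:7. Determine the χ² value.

Under the 9:7 hypothesis (Σ ratio = 16, N = 371):
  purple-flowered: 371 × 9/16 = 208.6875
  white-flowered: 371 × 7/16 = 162.3125
χ² = Σ (O − E)² / E
  purple-flowered: (218 − 208.6875)² / 208.6875 = 0.4156
  white-flowered: (153 − 162.3125)² / 162.3125 = 0.5343
χ² = 0.4156 + 0.5343 = 0.9499 ≈ 0.950

0.950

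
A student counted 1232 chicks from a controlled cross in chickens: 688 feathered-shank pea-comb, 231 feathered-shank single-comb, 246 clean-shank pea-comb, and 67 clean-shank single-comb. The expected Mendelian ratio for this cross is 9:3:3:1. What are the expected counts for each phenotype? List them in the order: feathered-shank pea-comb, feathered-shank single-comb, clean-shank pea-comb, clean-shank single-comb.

Expected counts for N = 1232 under a 9:3:3:1 ratio (total parts = 16):
  feathered-shank pea-comb: 1232 × 9/16 = 693
  feathered-shank single-comb: 1232 × 3/16 = 231
  clean-shank pea-comb: 1232 × 3/16 = 231
  clean-shank single-comb: 1232 × 1/16 = 77

693, 231, 231, 77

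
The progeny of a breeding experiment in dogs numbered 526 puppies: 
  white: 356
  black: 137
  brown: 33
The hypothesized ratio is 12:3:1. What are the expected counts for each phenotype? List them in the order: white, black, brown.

394.5, 98.625, 32.875

Under the 12:3:1 hypothesis (Σ ratio = 16, N = 526):
  white: 526 × 12/16 = 394.5
  black: 526 × 3/16 = 98.625
  brown: 526 × 1/16 = 32.875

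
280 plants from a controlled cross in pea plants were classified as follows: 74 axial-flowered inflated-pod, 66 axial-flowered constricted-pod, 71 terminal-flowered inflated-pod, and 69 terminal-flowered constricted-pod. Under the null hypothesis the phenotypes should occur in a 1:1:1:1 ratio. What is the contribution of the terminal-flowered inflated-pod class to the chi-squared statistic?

Total ratio parts = 4. Expected numbers out of 280:
  axial-flowered inflated-pod: 280 × 1/4 = 70
  axial-flowered constricted-pod: 280 × 1/4 = 70
  terminal-flowered inflated-pod: 280 × 1/4 = 70
  terminal-flowered constricted-pod: 280 × 1/4 = 70
Contribution of terminal-flowered inflated-pod: (71 − 70)² / 70 = 0.0143

0.014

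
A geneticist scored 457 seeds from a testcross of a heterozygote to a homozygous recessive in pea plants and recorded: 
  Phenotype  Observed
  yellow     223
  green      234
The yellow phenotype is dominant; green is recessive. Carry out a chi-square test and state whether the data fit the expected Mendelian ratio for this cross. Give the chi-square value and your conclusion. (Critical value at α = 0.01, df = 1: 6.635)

A testcross of a heterozygote (Aa × aa) gives a 1:1 phenotypic ratio.
The 1:1 ratio has 2 parts, so with N = 457 the expected counts are:
  yellow: 457 × 1/2 = 228.5
  green: 457 × 1/2 = 228.5
χ² = Σ (O − E)² / E
  yellow: (223 − 228.5)² / 228.5 = 0.1324
  green: (234 − 228.5)² / 228.5 = 0.1324
χ² = 0.1324 + 0.1324 = 0.2648 ≈ 0.265
Degrees of freedom = 2 − 1 = 1; critical value at α = 0.01 is 6.635.
Since 0.265 < 6.635, we fail to reject the null hypothesis — the data are consistent with the 1:1 ratio.

0.265; consistent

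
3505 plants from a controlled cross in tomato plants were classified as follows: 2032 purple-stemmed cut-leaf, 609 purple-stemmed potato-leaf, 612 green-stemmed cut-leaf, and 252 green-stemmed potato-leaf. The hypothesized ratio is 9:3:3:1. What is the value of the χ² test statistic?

The 9:3:3:1 ratio has 16 parts, so with N = 3505 the expected counts are:
  purple-stemmed cut-leaf: 3505 × 9/16 = 1971.5625
  purple-stemmed potato-leaf: 3505 × 3/16 = 657.1875
  green-stemmed cut-leaf: 3505 × 3/16 = 657.1875
  green-stemmed potato-leaf: 3505 × 1/16 = 219.0625
χ² = Σ (O − E)² / E
  purple-stemmed cut-leaf: (2032 − 1971.5625)² / 1971.5625 = 1.8527
  purple-stemmed potato-leaf: (609 − 657.1875)² / 657.1875 = 3.5333
  green-stemmed cut-leaf: (612 − 657.1875)² / 657.1875 = 3.1070
  green-stemmed potato-leaf: (252 − 219.0625)² / 219.0625 = 4.9524
χ² = 1.8527 + 3.5333 + 3.1070 + 4.9524 = 13.4454 ≈ 13.445

13.445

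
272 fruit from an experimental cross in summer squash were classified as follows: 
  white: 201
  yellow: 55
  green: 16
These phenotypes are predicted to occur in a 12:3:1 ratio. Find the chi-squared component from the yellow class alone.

Total ratio parts = 16. Expected numbers out of 272:
  white: 272 × 12/16 = 204
  yellow: 272 × 3/16 = 51
  green: 272 × 1/16 = 17
Contribution of yellow: (55 − 51)² / 51 = 0.3137

0.314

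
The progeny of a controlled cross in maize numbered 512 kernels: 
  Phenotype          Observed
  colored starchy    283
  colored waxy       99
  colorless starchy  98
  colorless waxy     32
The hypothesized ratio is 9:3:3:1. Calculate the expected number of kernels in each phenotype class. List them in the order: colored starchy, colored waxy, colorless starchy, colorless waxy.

288, 96, 96, 32

Total ratio parts = 16. Expected numbers out of 512:
  colored starchy: 512 × 9/16 = 288
  colored waxy: 512 × 3/16 = 96
  colorless starchy: 512 × 3/16 = 96
  colorless waxy: 512 × 1/16 = 32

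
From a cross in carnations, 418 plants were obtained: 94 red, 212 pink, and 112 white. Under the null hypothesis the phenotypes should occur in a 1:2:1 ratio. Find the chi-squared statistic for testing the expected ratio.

1.636

Expected counts for N = 418 under a 1:2:1 ratio (total parts = 4):
  red: 418 × 1/4 = 104.5
  pink: 418 × 2/4 = 209
  white: 418 × 1/4 = 104.5
χ² = Σ (O − E)² / E
  red: (94 − 104.5)² / 104.5 = 1.0550
  pink: (212 − 209)² / 209 = 0.0431
  white: (112 − 104.5)² / 104.5 = 0.5383
χ² = 1.0550 + 0.0431 + 0.5383 = 1.6364 ≈ 1.636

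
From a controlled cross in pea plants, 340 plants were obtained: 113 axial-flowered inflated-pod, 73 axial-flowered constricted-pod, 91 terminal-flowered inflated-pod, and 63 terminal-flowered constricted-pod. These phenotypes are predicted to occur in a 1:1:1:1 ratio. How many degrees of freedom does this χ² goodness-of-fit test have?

A goodness-of-fit test with 4 phenotype classes has df = 4 − 1 = 3.

3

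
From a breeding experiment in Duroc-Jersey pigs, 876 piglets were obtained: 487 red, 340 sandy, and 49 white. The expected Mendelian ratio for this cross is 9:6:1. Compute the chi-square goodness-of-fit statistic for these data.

Expected counts for N = 876 under a 9:6:1 ratio (total parts = 16):
  red: 876 × 9/16 = 492.75
  sandy: 876 × 6/16 = 328.5
  white: 876 × 1/16 = 54.75
χ² = Σ (O − E)² / E
  red: (487 − 492.75)² / 492.75 = 0.0671
  sandy: (340 − 328.5)² / 328.5 = 0.4026
  white: (49 − 54.75)² / 54.75 = 0.6039
χ² = 0.0671 + 0.4026 + 0.6039 = 1.0736 ≈ 1.074

1.074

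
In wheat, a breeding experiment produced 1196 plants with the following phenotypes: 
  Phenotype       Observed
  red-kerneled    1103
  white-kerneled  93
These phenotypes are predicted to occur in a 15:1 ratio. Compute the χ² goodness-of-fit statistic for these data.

Total ratio parts = 16. Expected numbers out of 1196:
  red-kerneled: 1196 × 15/16 = 1121.25
  white-kerneled: 1196 × 1/16 = 74.75
χ² = Σ (O − E)² / E
  red-kerneled: (1103 − 1121.25)² / 1121.25 = 0.2970
  white-kerneled: (93 − 74.75)² / 74.75 = 4.4557
χ² = 0.2970 + 4.4557 = 4.7527 ≈ 4.753

4.753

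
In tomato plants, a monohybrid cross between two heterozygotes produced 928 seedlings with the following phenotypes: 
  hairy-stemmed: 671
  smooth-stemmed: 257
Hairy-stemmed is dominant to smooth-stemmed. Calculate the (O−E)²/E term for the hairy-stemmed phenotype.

For a monohybrid cross between heterozygotes with complete dominance, the expected phenotypic ratio is 3:1.
Under the 3:1 hypothesis (Σ ratio = 4, N = 928):
  hairy-stemmed: 928 × 3/4 = 696
  smooth-stemmed: 928 × 1/4 = 232
Contribution of hairy-stemmed: (671 − 696)² / 696 = 0.8980

0.898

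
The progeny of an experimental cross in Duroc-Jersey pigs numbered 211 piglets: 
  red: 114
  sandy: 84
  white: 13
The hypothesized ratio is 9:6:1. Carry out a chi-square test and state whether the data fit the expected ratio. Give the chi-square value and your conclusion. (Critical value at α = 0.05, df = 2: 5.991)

0.488; consistent

Total ratio parts = 16. Expected numbers out of 211:
  red: 211 × 9/16 = 118.6875
  sandy: 211 × 6/16 = 79.125
  white: 211 × 1/16 = 13.1875
χ² = Σ (O − E)² / E
  red: (114 − 118.6875)² / 118.6875 = 0.1851
  sandy: (84 − 79.125)² / 79.125 = 0.3004
  white: (13 − 13.1875)² / 13.1875 = 0.0027
χ² = 0.1851 + 0.3004 + 0.0027 = 0.4882 ≈ 0.488
Degrees of freedom = 3 − 1 = 2; critical value at α = 0.05 is 5.991.
Since 0.488 < 5.991, we fail to reject the null hypothesis — the data are consistent with the 9:6:1 ratio.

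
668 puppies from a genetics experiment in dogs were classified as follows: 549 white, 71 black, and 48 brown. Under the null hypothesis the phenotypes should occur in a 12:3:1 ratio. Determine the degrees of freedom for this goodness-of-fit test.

A goodness-of-fit test with 3 phenotype classes has df = 3 − 1 = 2.

2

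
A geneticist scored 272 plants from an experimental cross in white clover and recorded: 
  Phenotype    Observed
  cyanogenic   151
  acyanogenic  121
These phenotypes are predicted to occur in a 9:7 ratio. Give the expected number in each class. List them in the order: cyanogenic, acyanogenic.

Expected counts for N = 272 under a 9:7 ratio (total parts = 16):
  cyanogenic: 272 × 9/16 = 153
  acyanogenic: 272 × 7/16 = 119

153, 119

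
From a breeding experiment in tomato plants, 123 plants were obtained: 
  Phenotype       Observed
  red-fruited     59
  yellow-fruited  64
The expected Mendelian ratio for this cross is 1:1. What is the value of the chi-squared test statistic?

Under the 1:1 hypothesis (Σ ratio = 2, N = 123):
  red-fruited: 123 × 1/2 = 61.5
  yellow-fruited: 123 × 1/2 = 61.5
χ² = Σ (O − E)² / E
  red-fruited: (59 − 61.5)² / 61.5 = 0.1016
  yellow-fruited: (64 − 61.5)² / 61.5 = 0.1016
χ² = 0.1016 + 0.1016 = 0.2032 ≈ 0.203

0.203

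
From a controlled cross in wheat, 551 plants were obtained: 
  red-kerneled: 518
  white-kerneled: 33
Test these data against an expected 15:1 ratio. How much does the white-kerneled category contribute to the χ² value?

0.060

Expected counts for N = 551 under a 15:1 ratio (total parts = 16):
  red-kerneled: 551 × 15/16 = 516.5625
  white-kerneled: 551 × 1/16 = 34.4375
Contribution of white-kerneled: (33 − 34.4375)² / 34.4375 = 0.0600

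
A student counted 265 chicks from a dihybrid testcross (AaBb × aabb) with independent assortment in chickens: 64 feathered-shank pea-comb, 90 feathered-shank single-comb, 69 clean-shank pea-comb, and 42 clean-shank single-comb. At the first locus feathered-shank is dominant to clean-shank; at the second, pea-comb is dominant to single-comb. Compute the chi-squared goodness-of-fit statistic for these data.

A dihybrid testcross with independent assortment gives a 1:1:1:1 ratio.
Total ratio parts = 4. Expected numbers out of 265:
  feathered-shank pea-comb: 265 × 1/4 = 66.25
  feathered-shank single-comb: 265 × 1/4 = 66.25
  clean-shank pea-comb: 265 × 1/4 = 66.25
  clean-shank single-comb: 265 × 1/4 = 66.25
χ² = Σ (O − E)² / E
  feathered-shank pea-comb: (64 − 66.25)² / 66.25 = 0.0764
  feathered-shank single-comb: (90 − 66.25)² / 66.25 = 8.5142
  clean-shank pea-comb: (69 − 66.25)² / 66.25 = 0.1142
  clean-shank single-comb: (42 − 66.25)² / 66.25 = 8.8764
χ² = 0.0764 + 8.5142 + 0.1142 + 8.8764 = 17.5812 ≈ 17.581

17.581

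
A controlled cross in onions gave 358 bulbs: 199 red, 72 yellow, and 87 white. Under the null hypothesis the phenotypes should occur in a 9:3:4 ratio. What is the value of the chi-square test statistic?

0.452

The 9:3:4 ratio has 16 parts, so with N = 358 the expected counts are:
  red: 358 × 9/16 = 201.375
  yellow: 358 × 3/16 = 67.125
  white: 358 × 4/16 = 89.5
χ² = Σ (O − E)² / E
  red: (199 − 201.375)² / 201.375 = 0.0280
  yellow: (72 − 67.125)² / 67.125 = 0.3541
  white: (87 − 89.5)² / 89.5 = 0.0698
χ² = 0.0280 + 0.3541 + 0.0698 = 0.4519 ≈ 0.452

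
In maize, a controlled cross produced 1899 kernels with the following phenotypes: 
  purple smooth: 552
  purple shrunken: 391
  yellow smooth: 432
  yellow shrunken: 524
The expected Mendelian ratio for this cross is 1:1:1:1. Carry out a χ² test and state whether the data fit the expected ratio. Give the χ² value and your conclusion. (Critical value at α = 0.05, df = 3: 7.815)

Under the 1:1:1:1 hypothesis (Σ ratio = 4, N = 1899):
  purple smooth: 1899 × 1/4 = 474.75
  purple shrunken: 1899 × 1/4 = 474.75
  yellow smooth: 1899 × 1/4 = 474.75
  yellow shrunken: 1899 × 1/4 = 474.75
χ² = Σ (O − E)² / E
  purple smooth: (552 − 474.75)² / 474.75 = 12.5699
  purple shrunken: (391 − 474.75)² / 474.75 = 14.7742
  yellow smooth: (432 − 474.75)² / 474.75 = 3.8495
  yellow shrunken: (524 − 474.75)² / 474.75 = 5.1091
χ² = 12.5699 + 14.7742 + 3.8495 + 5.1091 = 36.3027 ≈ 36.303
Degrees of freedom = 4 − 1 = 3; critical value at α = 0.05 is 7.815.
Since 36.303 > 7.815, we reject the null hypothesis — the data do not fit the 1:1:1:1 ratio.

36.303; not consistent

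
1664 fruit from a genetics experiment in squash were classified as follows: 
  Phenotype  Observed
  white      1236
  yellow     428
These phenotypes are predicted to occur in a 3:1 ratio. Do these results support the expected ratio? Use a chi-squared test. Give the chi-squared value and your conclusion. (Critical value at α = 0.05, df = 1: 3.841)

0.462; consistent

Expected counts for N = 1664 under a 3:1 ratio (total parts = 4):
  white: 1664 × 3/4 = 1248
  yellow: 1664 × 1/4 = 416
χ² = Σ (O − E)² / E
  white: (1236 − 1248)² / 1248 = 0.1154
  yellow: (428 − 416)² / 416 = 0.3462
χ² = 0.1154 + 0.3462 = 0.4616 ≈ 0.462
Degrees of freedom = 2 − 1 = 1; critical value at α = 0.05 is 3.841.
Since 0.462 < 3.841, we fail to reject the null hypothesis — the data are consistent with the 3:1 ratio.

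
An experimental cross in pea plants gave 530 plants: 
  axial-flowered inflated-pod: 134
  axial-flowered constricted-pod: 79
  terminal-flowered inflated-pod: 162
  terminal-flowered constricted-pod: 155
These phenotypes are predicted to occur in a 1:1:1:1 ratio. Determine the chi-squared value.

32.008

The 1:1:1:1 ratio has 4 parts, so with N = 530 the expected counts are:
  axial-flowered inflated-pod: 530 × 1/4 = 132.5
  axial-flowered constricted-pod: 530 × 1/4 = 132.5
  terminal-flowered inflated-pod: 530 × 1/4 = 132.5
  terminal-flowered constricted-pod: 530 × 1/4 = 132.5
χ² = Σ (O − E)² / E
  axial-flowered inflated-pod: (134 − 132.5)² / 132.5 = 0.0170
  axial-flowered constricted-pod: (79 − 132.5)² / 132.5 = 21.6019
  terminal-flowered inflated-pod: (162 − 132.5)² / 132.5 = 6.5679
  terminal-flowered constricted-pod: (155 − 132.5)² / 132.5 = 3.8208
χ² = 0.0170 + 21.6019 + 6.5679 + 3.8208 = 32.0076 ≈ 32.008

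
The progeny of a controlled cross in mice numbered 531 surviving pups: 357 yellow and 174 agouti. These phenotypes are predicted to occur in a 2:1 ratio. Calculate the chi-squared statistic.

0.076

The 2:1 ratio has 3 parts, so with N = 531 the expected counts are:
  yellow: 531 × 2/3 = 354
  agouti: 531 × 1/3 = 177
χ² = Σ (O − E)² / E
  yellow: (357 − 354)² / 354 = 0.0254
  agouti: (174 − 177)² / 177 = 0.0508
χ² = 0.0254 + 0.0508 = 0.0762 ≈ 0.076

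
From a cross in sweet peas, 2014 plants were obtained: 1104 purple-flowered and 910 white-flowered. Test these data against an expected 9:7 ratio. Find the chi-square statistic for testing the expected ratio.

Under the 9:7 hypothesis (Σ ratio = 16, N = 2014):
  purple-flowered: 2014 × 9/16 = 1132.875
  white-flowered: 2014 × 7/16 = 881.125
χ² = Σ (O − E)² / E
  purple-flowered: (1104 − 1132.875)² / 1132.875 = 0.7360
  white-flowered: (910 − 881.125)² / 881.125 = 0.9463
χ² = 0.7360 + 0.9463 = 1.6823 ≈ 1.682

1.682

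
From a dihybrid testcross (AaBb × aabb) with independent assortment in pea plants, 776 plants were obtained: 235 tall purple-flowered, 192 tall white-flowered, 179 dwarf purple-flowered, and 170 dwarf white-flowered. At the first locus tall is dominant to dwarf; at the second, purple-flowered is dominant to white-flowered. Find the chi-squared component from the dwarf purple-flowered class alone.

A dihybrid testcross with independent assortment gives a 1:1:1:1 ratio.
Under the 1:1:1:1 hypothesis (Σ ratio = 4, N = 776):
  tall purple-flowered: 776 × 1/4 = 194
  tall white-flowered: 776 × 1/4 = 194
  dwarf purple-flowered: 776 × 1/4 = 194
  dwarf white-flowered: 776 × 1/4 = 194
Contribution of dwarf purple-flowered: (179 − 194)² / 194 = 1.1598

1.160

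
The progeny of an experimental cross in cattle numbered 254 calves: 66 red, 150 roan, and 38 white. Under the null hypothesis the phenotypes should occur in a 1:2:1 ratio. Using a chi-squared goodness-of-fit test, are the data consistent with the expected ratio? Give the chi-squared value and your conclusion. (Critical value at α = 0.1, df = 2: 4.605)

14.504; not consistent

The 1:2:1 ratio has 4 parts, so with N = 254 the expected counts are:
  red: 254 × 1/4 = 63.5
  roan: 254 × 2/4 = 127
  white: 254 × 1/4 = 63.5
χ² = Σ (O − E)² / E
  red: (66 − 63.5)² / 63.5 = 0.0984
  roan: (150 − 127)² / 127 = 4.1654
  white: (38 − 63.5)² / 63.5 = 10.2402
χ² = 0.0984 + 4.1654 + 10.2402 = 14.504
Degrees of freedom = 3 − 1 = 2; critical value at α = 0.1 is 4.605.
Since 14.504 > 4.605, we reject the null hypothesis — the data do not fit the 1:2:1 ratio.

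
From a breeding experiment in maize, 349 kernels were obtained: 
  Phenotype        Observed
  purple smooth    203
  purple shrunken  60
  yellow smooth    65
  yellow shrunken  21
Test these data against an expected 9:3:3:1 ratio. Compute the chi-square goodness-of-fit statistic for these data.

0.713

Under the 9:3:3:1 hypothesis (Σ ratio = 16, N = 349):
  purple smooth: 349 × 9/16 = 196.3125
  purple shrunken: 349 × 3/16 = 65.4375
  yellow smooth: 349 × 3/16 = 65.4375
  yellow shrunken: 349 × 1/16 = 21.8125
χ² = Σ (O − E)² / E
  purple smooth: (203 − 196.3125)² / 196.3125 = 0.2278
  purple shrunken: (60 − 65.4375)² / 65.4375 = 0.4518
  yellow smooth: (65 − 65.4375)² / 65.4375 = 0.0029
  yellow shrunken: (21 − 21.8125)² / 21.8125 = 0.0303
χ² = 0.2278 + 0.4518 + 0.0029 + 0.0303 = 0.7128 ≈ 0.713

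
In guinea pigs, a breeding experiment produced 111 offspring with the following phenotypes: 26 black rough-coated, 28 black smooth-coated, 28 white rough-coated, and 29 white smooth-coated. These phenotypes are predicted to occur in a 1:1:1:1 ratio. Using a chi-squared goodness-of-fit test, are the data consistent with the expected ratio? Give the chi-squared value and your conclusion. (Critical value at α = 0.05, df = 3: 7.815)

Total ratio parts = 4. Expected numbers out of 111:
  black rough-coated: 111 × 1/4 = 27.75
  black smooth-coated: 111 × 1/4 = 27.75
  white rough-coated: 111 × 1/4 = 27.75
  white smooth-coated: 111 × 1/4 = 27.75
χ² = Σ (O − E)² / E
  black rough-coated: (26 − 27.75)² / 27.75 = 0.1104
  black smooth-coated: (28 − 27.75)² / 27.75 = 0.0023
  white rough-coated: (28 − 27.75)² / 27.75 = 0.0023
  white smooth-coated: (29 − 27.75)² / 27.75 = 0.0563
χ² = 0.1104 + 0.0023 + 0.0023 + 0.0563 = 0.1713 ≈ 0.171
Degrees of freedom = 4 − 1 = 3; critical value at α = 0.05 is 7.815.
Since 0.171 < 7.815, we fail to reject the null hypothesis — the data are consistent with the 1:1:1:1 ratio.

0.171; consistent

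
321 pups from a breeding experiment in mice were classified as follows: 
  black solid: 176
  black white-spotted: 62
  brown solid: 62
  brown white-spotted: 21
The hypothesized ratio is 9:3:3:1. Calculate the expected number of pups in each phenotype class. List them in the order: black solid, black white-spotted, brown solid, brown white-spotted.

Total ratio parts = 16. Expected numbers out of 321:
  black solid: 321 × 9/16 = 180.5625
  black white-spotted: 321 × 3/16 = 60.1875
  brown solid: 321 × 3/16 = 60.1875
  brown white-spotted: 321 × 1/16 = 20.0625

180.5625, 60.1875, 60.1875, 20.0625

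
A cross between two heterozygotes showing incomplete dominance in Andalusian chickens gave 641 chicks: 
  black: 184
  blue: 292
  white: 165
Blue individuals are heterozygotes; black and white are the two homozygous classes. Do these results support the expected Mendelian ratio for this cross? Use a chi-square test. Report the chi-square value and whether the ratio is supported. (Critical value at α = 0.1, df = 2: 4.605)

With incomplete dominance, a heterozygote × heterozygote cross gives a 1:2:1 phenotypic ratio.
Under the 1:2:1 hypothesis (Σ ratio = 4, N = 641):
  black: 641 × 1/4 = 160.25
  blue: 641 × 2/4 = 320.5
  white: 641 × 1/4 = 160.25
χ² = Σ (O − E)² / E
  black: (184 − 160.25)² / 160.25 = 3.5199
  blue: (292 − 320.5)² / 320.5 = 2.5343
  white: (165 − 160.25)² / 160.25 = 0.1408
χ² = 3.5199 + 2.5343 + 0.1408 = 6.195
Degrees of freedom = 3 − 1 = 2; critical value at α = 0.1 is 4.605.
Since 6.195 > 4.605, we reject the null hypothesis — the data do not fit the 1:2:1 ratio.

6.195; not consistent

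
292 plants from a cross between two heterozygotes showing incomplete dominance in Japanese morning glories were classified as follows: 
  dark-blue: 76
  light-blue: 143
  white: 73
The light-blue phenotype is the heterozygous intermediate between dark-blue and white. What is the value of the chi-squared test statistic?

0.185

With incomplete dominance, a heterozygote × heterozygote cross gives a 1:2:1 phenotypic ratio.
Expected counts for N = 292 under a 1:2:1 ratio (total parts = 4):
  dark-blue: 292 × 1/4 = 73
  light-blue: 292 × 2/4 = 146
  white: 292 × 1/4 = 73
χ² = Σ (O − E)² / E
  dark-blue: (76 − 73)² / 73 = 0.1233
  light-blue: (143 − 146)² / 146 = 0.0616
  white: (73 − 73)² / 73 = 0.0000
χ² = 0.1233 + 0.0616 + 0.0000 = 0.1849 ≈ 0.185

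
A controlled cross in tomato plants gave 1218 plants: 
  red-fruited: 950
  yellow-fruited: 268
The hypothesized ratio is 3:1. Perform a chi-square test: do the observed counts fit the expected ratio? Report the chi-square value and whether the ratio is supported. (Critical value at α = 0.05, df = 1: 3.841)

5.834; not consistent

Expected counts for N = 1218 under a 3:1 ratio (total parts = 4):
  red-fruited: 1218 × 3/4 = 913.5
  yellow-fruited: 1218 × 1/4 = 304.5
χ² = Σ (O − E)² / E
  red-fruited: (950 − 913.5)² / 913.5 = 1.4584
  yellow-fruited: (268 − 304.5)² / 304.5 = 4.3752
χ² = 1.4584 + 4.3752 = 5.8336 ≈ 5.834
Degrees of freedom = 2 − 1 = 1; critical value at α = 0.05 is 3.841.
Since 5.834 > 3.841, we reject the null hypothesis — the data do not fit the 3:1 ratio.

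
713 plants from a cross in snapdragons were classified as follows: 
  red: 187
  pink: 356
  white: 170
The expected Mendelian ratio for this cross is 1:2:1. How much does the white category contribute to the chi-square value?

0.382

Total ratio parts = 4. Expected numbers out of 713:
  red: 713 × 1/4 = 178.25
  pink: 713 × 2/4 = 356.5
  white: 713 × 1/4 = 178.25
Contribution of white: (170 − 178.25)² / 178.25 = 0.3818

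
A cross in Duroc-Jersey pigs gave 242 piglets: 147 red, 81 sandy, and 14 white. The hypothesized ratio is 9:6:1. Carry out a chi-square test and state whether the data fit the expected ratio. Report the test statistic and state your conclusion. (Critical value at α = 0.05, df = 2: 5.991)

Total ratio parts = 16. Expected numbers out of 242:
  red: 242 × 9/16 = 136.125
  sandy: 242 × 6/16 = 90.75
  white: 242 × 1/16 = 15.125
χ² = Σ (O − E)² / E
  red: (147 − 136.125)² / 136.125 = 0.8688
  sandy: (81 − 90.75)² / 90.75 = 1.0475
  white: (14 − 15.125)² / 15.125 = 0.0837
χ² = 0.8688 + 1.0475 + 0.0837 = 2.000
Degrees of freedom = 3 − 1 = 2; critical value at α = 0.05 is 5.991.
Since 2.000 < 5.991, we fail to reject the null hypothesis — the data are consistent with the 9:6:1 ratio.

2.000; consistent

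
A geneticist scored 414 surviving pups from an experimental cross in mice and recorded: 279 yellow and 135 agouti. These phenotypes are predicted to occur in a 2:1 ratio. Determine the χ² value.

0.098

Total ratio parts = 3. Expected numbers out of 414:
  yellow: 414 × 2/3 = 276
  agouti: 414 × 1/3 = 138
χ² = Σ (O − E)² / E
  yellow: (279 − 276)² / 276 = 0.0326
  agouti: (135 − 138)² / 138 = 0.0652
χ² = 0.0326 + 0.0652 = 0.0978 ≈ 0.098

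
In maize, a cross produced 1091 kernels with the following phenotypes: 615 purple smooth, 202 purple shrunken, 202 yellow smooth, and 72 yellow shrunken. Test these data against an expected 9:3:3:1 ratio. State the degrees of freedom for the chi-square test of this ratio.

A goodness-of-fit test with 4 phenotype classes has df = 4 − 1 = 3.

3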